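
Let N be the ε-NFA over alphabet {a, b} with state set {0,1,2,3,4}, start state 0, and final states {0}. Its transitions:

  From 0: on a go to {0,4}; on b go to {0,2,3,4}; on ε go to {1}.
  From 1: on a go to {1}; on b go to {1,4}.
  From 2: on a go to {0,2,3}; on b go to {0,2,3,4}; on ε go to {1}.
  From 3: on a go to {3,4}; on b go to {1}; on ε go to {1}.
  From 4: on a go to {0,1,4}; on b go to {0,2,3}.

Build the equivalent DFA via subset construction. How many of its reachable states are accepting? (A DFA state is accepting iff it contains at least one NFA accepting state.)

3

Start state of the DFA: {0,1} (ε-closure of the NFA start).
{0,1} --a--> {0,1,4}  [new]
{0,1} --b--> {0,1,2,3,4}  [new]
{0,1,4} --a--> {0,1,4}  [seen]
{0,1,4} --b--> {0,1,2,3,4}  [seen]
{0,1,2,3,4} --a--> {0,1,2,3,4}  [seen]
{0,1,2,3,4} --b--> {0,1,2,3,4}  [seen]
Reachable DFA states: {0,1}, {0,1,4}, {0,1,2,3,4}.
Accepting DFA states (contain an NFA accepting state): {0,1}, {0,1,4}, {0,1,2,3,4}.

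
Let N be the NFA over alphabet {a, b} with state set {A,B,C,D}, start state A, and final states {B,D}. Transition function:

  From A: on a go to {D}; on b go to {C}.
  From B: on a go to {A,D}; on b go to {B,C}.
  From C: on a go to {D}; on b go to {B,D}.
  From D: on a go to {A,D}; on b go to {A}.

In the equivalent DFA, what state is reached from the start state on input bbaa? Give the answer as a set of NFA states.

{A,D}

Start: {A}.
δ(A,b) = {C}.
Union: {C}.
After b: {C}.
δ(C,b) = {B,D}.
Union: {B,D}.
After b: {B,D}.
δ(B,a) = {A,D}; δ(D,a) = {A,D}.
Union: {A,D}.
After a: {A,D}.
δ(A,a) = {D}; δ(D,a) = {A,D}.
Union: {A,D}.
After a: {A,D}.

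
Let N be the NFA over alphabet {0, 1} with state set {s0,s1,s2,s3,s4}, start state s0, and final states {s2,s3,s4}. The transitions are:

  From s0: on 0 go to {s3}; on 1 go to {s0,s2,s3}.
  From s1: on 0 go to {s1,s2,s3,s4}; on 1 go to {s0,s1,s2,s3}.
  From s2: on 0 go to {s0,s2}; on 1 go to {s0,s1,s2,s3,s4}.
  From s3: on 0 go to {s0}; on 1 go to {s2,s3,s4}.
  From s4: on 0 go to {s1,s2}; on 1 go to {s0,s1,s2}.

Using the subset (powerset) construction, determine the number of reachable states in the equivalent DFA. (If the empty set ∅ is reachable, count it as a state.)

Start state of the DFA: {s0}.
{s0} --0--> {s3}  [new]
{s0} --1--> {s0,s2,s3}  [new]
{s3} --0--> {s0}  [seen]
{s3} --1--> {s2,s3,s4}  [new]
{s0,s2,s3} --0--> {s0,s2,s3}  [seen]
{s0,s2,s3} --1--> {s0,s1,s2,s3,s4}  [new]
{s2,s3,s4} --0--> {s0,s1,s2}  [new]
{s2,s3,s4} --1--> {s0,s1,s2,s3,s4}  [seen]
{s0,s1,s2,s3,s4} --0--> {s0,s1,s2,s3,s4}  [seen]
{s0,s1,s2,s3,s4} --1--> {s0,s1,s2,s3,s4}  [seen]
{s0,s1,s2} --0--> {s0,s1,s2,s3,s4}  [seen]
{s0,s1,s2} --1--> {s0,s1,s2,s3,s4}  [seen]
Reachable DFA states: {s0}, {s3}, {s0,s2,s3}, {s2,s3,s4}, {s0,s1,s2,s3,s4}, {s0,s1,s2}.

6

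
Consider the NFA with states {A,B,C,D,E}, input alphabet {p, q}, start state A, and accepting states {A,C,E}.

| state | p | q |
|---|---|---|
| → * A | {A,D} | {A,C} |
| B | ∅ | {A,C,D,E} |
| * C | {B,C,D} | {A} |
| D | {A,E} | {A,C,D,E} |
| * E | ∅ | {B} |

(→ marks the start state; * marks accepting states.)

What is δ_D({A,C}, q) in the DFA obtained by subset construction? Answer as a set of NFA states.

δ(A,q) = {A,C}; δ(C,q) = {A}.
Union: {A,C}.

{A,C}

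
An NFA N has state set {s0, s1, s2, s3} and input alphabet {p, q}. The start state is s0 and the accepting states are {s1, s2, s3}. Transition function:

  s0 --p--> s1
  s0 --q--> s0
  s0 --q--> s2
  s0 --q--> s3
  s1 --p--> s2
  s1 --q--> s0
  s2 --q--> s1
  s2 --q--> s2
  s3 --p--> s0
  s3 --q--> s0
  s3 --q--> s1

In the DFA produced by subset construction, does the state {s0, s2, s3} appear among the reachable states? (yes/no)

yes

Start state of the DFA: {s0}.
{s0} --p--> {s1}  [new]
{s0} --q--> {s0, s2, s3}  [new]
{s1} --p--> {s2}  [new]
{s1} --q--> {s0}  [seen]
{s0, s2, s3} --p--> {s0, s1}  [new]
{s0, s2, s3} --q--> {s0, s1, s2, s3}  [new]
{s2} --p--> ∅  [new]
{s2} --q--> {s1, s2}  [new]
{s0, s1} --p--> {s1, s2}  [seen]
{s0, s1} --q--> {s0, s2, s3}  [seen]
{s0, s1, s2, s3} --p--> {s0, s1, s2}  [new]
{s0, s1, s2, s3} --q--> {s0, s1, s2, s3}  [seen]
∅ --p--> ∅  [seen]
∅ --q--> ∅  [seen]
{s1, s2} --p--> {s2}  [seen]
{s1, s2} --q--> {s0, s1, s2}  [seen]
{s0, s1, s2} --p--> {s1, s2}  [seen]
{s0, s1, s2} --q--> {s0, s1, s2, s3}  [seen]
Reachable DFA states: {s0}, {s1}, {s0, s2, s3}, {s2}, {s0, s1}, {s0, s1, s2, s3}, ∅, {s1, s2}, {s0, s1, s2}.
{s0, s2, s3} is among them.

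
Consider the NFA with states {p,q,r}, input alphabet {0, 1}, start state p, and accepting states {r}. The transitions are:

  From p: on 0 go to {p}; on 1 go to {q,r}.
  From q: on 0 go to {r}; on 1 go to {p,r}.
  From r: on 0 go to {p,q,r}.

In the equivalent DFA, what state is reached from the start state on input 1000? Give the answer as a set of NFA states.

{p,q,r}

Start: {p}.
δ(p,1) = {q,r}.
Union: {q,r}.
After 1: {q,r}.
δ(q,0) = {r}; δ(r,0) = {p,q,r}.
Union: {p,q,r}.
After 0: {p,q,r}.
δ(p,0) = {p}; δ(q,0) = {r}; δ(r,0) = {p,q,r}.
Union: {p,q,r}.
After 0: {p,q,r}.
δ(p,0) = {p}; δ(q,0) = {r}; δ(r,0) = {p,q,r}.
Union: {p,q,r}.
After 0: {p,q,r}.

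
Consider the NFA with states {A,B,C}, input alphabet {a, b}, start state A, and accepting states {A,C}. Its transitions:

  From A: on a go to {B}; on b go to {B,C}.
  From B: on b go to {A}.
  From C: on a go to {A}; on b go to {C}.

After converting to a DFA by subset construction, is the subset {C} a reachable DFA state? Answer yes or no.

no

Start state of the DFA: {A}.
{A} --a--> {B}  [new]
{A} --b--> {B,C}  [new]
{B} --a--> ∅  [new]
{B} --b--> {A}  [seen]
{B,C} --a--> {A}  [seen]
{B,C} --b--> {A,C}  [new]
∅ --a--> ∅  [seen]
∅ --b--> ∅  [seen]
{A,C} --a--> {A,B}  [new]
{A,C} --b--> {B,C}  [seen]
{A,B} --a--> {B}  [seen]
{A,B} --b--> {A,B,C}  [new]
{A,B,C} --a--> {A,B}  [seen]
{A,B,C} --b--> {A,B,C}  [seen]
Reachable DFA states: {A}, {B}, {B,C}, ∅, {A,C}, {A,B}, {A,B,C}.
{C} is not among them.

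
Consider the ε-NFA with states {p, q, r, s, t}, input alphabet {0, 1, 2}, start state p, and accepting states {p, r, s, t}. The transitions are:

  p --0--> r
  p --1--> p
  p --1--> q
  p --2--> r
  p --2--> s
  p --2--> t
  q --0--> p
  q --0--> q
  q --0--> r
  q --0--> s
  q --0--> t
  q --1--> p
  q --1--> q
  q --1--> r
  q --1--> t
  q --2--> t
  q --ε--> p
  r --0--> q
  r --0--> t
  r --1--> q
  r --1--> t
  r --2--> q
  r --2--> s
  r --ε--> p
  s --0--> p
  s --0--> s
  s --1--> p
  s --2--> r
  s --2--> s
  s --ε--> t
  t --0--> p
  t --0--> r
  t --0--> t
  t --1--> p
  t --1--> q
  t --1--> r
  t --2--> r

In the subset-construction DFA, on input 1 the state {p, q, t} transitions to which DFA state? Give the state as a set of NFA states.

δ(p,1) = {p, q}; δ(q,1) = {p, q, r, t}; δ(t,1) = {p, q, r}.
Union: {p, q, r, t}.

{p, q, r, t}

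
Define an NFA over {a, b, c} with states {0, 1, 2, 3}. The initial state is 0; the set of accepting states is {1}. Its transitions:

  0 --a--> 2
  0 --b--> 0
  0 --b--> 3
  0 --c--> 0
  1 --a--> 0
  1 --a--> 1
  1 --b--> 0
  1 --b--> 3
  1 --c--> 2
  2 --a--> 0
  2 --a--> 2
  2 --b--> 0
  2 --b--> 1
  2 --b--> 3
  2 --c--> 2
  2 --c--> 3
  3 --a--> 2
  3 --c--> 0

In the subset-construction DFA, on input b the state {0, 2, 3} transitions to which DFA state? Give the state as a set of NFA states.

δ(0,b) = {0, 3}; δ(2,b) = {0, 1, 3}; δ(3,b) = ∅.
Union: {0, 1, 3}.

{0, 1, 3}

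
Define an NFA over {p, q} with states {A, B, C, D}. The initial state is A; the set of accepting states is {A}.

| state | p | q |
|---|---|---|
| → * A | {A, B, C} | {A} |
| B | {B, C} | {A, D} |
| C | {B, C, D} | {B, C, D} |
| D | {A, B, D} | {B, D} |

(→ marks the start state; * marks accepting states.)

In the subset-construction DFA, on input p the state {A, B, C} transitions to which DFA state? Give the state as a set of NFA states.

{A, B, C, D}

δ(A,p) = {A, B, C}; δ(B,p) = {B, C}; δ(C,p) = {B, C, D}.
Union: {A, B, C, D}.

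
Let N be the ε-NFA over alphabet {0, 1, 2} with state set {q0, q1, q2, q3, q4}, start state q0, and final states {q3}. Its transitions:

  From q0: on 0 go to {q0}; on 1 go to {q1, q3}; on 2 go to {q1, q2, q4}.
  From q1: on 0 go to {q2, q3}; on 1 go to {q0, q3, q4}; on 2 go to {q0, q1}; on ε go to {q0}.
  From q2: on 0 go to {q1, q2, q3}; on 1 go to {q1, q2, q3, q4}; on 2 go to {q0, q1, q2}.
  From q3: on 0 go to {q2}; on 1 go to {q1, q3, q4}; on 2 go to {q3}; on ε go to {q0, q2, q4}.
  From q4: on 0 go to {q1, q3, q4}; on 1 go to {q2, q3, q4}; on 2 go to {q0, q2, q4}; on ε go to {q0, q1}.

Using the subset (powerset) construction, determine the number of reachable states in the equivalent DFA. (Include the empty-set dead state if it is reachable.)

Start state of the DFA: {q0} (ε-closure of the NFA start).
{q0} --0--> {q0}  [seen]
{q0} --1--> {q0, q1, q2, q3, q4}  [new]
{q0} --2--> {q0, q1, q2, q4}  [new]
{q0, q1, q2, q3, q4} --0--> {q0, q1, q2, q3, q4}  [seen]
{q0, q1, q2, q3, q4} --1--> {q0, q1, q2, q3, q4}  [seen]
{q0, q1, q2, q3, q4} --2--> {q0, q1, q2, q3, q4}  [seen]
{q0, q1, q2, q4} --0--> {q0, q1, q2, q3, q4}  [seen]
{q0, q1, q2, q4} --1--> {q0, q1, q2, q3, q4}  [seen]
{q0, q1, q2, q4} --2--> {q0, q1, q2, q4}  [seen]
Reachable DFA states: {q0}, {q0, q1, q2, q3, q4}, {q0, q1, q2, q4}.

3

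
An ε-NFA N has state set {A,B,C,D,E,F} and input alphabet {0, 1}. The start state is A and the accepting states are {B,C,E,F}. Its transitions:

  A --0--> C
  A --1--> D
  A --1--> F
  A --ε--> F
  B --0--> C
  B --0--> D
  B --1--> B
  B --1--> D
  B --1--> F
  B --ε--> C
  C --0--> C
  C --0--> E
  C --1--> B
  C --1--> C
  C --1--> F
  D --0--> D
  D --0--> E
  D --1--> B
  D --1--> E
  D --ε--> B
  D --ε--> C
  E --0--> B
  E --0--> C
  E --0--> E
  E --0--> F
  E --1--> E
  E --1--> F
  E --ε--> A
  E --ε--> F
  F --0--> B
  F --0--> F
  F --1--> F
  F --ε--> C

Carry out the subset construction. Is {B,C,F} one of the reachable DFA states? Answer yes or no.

Start state of the DFA: {A,C,F} (ε-closure of the NFA start).
{A,C,F} --0--> {A,B,C,E,F}  [new]
{A,C,F} --1--> {B,C,D,F}  [new]
{A,B,C,E,F} --0--> {A,B,C,D,E,F}  [new]
{A,B,C,E,F} --1--> {A,B,C,D,E,F}  [seen]
{B,C,D,F} --0--> {A,B,C,D,E,F}  [seen]
{B,C,D,F} --1--> {A,B,C,D,E,F}  [seen]
{A,B,C,D,E,F} --0--> {A,B,C,D,E,F}  [seen]
{A,B,C,D,E,F} --1--> {A,B,C,D,E,F}  [seen]
Reachable DFA states: {A,C,F}, {A,B,C,E,F}, {B,C,D,F}, {A,B,C,D,E,F}.
{B,C,F} is not among them.

no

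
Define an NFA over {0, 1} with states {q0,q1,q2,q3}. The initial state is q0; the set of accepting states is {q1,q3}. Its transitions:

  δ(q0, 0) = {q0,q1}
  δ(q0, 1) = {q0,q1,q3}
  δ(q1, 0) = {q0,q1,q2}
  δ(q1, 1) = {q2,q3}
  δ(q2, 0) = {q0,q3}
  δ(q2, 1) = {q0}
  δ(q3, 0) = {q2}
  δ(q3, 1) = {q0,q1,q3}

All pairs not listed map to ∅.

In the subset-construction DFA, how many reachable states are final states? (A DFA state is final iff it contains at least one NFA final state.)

4

Start state of the DFA: {q0}.
{q0} --0--> {q0,q1}  [new]
{q0} --1--> {q0,q1,q3}  [new]
{q0,q1} --0--> {q0,q1,q2}  [new]
{q0,q1} --1--> {q0,q1,q2,q3}  [new]
{q0,q1,q3} --0--> {q0,q1,q2}  [seen]
{q0,q1,q3} --1--> {q0,q1,q2,q3}  [seen]
{q0,q1,q2} --0--> {q0,q1,q2,q3}  [seen]
{q0,q1,q2} --1--> {q0,q1,q2,q3}  [seen]
{q0,q1,q2,q3} --0--> {q0,q1,q2,q3}  [seen]
{q0,q1,q2,q3} --1--> {q0,q1,q2,q3}  [seen]
Reachable DFA states: {q0}, {q0,q1}, {q0,q1,q3}, {q0,q1,q2}, {q0,q1,q2,q3}.
Accepting DFA states (contain an NFA accepting state): {q0,q1}, {q0,q1,q3}, {q0,q1,q2}, {q0,q1,q2,q3}.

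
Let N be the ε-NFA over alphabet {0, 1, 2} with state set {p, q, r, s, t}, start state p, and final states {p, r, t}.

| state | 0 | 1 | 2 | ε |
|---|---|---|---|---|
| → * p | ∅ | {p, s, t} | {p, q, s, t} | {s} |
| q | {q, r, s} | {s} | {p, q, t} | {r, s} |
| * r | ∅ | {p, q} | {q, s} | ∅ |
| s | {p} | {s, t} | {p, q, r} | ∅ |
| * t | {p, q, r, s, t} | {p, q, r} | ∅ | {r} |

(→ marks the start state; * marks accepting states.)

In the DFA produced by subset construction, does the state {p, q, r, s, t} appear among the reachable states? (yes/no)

yes

Start state of the DFA: {p, s} (ε-closure of the NFA start).
{p, s} --0--> {p, s}  [seen]
{p, s} --1--> {p, r, s, t}  [new]
{p, s} --2--> {p, q, r, s, t}  [new]
{p, r, s, t} --0--> {p, q, r, s, t}  [seen]
{p, r, s, t} --1--> {p, q, r, s, t}  [seen]
{p, r, s, t} --2--> {p, q, r, s, t}  [seen]
{p, q, r, s, t} --0--> {p, q, r, s, t}  [seen]
{p, q, r, s, t} --1--> {p, q, r, s, t}  [seen]
{p, q, r, s, t} --2--> {p, q, r, s, t}  [seen]
Reachable DFA states: {p, s}, {p, r, s, t}, {p, q, r, s, t}.
{p, q, r, s, t} is among them.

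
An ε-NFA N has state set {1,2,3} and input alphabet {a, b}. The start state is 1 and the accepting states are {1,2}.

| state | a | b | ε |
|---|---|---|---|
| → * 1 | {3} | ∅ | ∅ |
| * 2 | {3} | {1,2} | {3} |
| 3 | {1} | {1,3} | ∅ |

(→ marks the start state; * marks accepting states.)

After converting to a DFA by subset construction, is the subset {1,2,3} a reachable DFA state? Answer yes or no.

Start state of the DFA: {1} (ε-closure of the NFA start).
{1} --a--> {3}  [new]
{1} --b--> ∅  [new]
{3} --a--> {1}  [seen]
{3} --b--> {1,3}  [new]
∅ --a--> ∅  [seen]
∅ --b--> ∅  [seen]
{1,3} --a--> {1,3}  [seen]
{1,3} --b--> {1,3}  [seen]
Reachable DFA states: {1}, {3}, ∅, {1,3}.
{1,2,3} is not among them.

no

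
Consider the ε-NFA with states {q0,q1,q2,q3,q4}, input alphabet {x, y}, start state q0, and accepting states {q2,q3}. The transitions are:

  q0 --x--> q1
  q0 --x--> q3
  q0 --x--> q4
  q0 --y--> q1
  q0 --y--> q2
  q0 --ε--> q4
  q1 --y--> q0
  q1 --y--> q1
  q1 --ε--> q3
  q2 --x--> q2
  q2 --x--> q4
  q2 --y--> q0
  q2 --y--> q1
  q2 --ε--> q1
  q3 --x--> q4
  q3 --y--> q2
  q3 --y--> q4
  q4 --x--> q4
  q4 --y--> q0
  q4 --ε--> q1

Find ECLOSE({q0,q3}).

Begin with {q0,q3}.
q0 →ε {q4}; add q4.
q4 →ε {q1}; add q1.
ε-closure = {q0,q1,q3,q4}.

{q0,q1,q3,q4}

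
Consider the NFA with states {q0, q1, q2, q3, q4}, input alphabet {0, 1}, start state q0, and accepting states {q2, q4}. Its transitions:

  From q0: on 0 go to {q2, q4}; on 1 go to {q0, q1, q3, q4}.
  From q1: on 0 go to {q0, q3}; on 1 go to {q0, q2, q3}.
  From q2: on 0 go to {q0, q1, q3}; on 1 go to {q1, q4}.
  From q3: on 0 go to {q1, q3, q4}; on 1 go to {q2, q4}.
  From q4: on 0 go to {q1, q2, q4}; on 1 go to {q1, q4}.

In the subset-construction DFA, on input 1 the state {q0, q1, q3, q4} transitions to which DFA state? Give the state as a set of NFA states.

{q0, q1, q2, q3, q4}

δ(q0,1) = {q0, q1, q3, q4}; δ(q1,1) = {q0, q2, q3}; δ(q3,1) = {q2, q4}; δ(q4,1) = {q1, q4}.
Union: {q0, q1, q2, q3, q4}.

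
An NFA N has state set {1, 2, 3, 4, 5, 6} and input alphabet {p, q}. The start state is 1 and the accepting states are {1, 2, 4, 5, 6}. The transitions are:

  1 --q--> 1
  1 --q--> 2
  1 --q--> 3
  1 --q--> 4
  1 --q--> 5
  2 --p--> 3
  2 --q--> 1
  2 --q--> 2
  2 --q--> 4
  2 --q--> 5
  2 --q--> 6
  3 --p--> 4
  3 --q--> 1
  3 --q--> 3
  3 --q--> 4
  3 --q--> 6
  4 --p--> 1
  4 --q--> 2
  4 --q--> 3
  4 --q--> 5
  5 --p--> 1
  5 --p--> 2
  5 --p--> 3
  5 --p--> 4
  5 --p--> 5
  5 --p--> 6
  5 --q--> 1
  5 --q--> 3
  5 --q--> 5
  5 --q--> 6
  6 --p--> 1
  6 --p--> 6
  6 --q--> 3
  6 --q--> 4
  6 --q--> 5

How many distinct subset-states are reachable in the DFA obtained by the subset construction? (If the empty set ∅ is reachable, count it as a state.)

Start state of the DFA: {1}.
{1} --p--> ∅  [new]
{1} --q--> {1, 2, 3, 4, 5}  [new]
∅ --p--> ∅  [seen]
∅ --q--> ∅  [seen]
{1, 2, 3, 4, 5} --p--> {1, 2, 3, 4, 5, 6}  [new]
{1, 2, 3, 4, 5} --q--> {1, 2, 3, 4, 5, 6}  [seen]
{1, 2, 3, 4, 5, 6} --p--> {1, 2, 3, 4, 5, 6}  [seen]
{1, 2, 3, 4, 5, 6} --q--> {1, 2, 3, 4, 5, 6}  [seen]
Reachable DFA states: {1}, ∅, {1, 2, 3, 4, 5}, {1, 2, 3, 4, 5, 6}.

4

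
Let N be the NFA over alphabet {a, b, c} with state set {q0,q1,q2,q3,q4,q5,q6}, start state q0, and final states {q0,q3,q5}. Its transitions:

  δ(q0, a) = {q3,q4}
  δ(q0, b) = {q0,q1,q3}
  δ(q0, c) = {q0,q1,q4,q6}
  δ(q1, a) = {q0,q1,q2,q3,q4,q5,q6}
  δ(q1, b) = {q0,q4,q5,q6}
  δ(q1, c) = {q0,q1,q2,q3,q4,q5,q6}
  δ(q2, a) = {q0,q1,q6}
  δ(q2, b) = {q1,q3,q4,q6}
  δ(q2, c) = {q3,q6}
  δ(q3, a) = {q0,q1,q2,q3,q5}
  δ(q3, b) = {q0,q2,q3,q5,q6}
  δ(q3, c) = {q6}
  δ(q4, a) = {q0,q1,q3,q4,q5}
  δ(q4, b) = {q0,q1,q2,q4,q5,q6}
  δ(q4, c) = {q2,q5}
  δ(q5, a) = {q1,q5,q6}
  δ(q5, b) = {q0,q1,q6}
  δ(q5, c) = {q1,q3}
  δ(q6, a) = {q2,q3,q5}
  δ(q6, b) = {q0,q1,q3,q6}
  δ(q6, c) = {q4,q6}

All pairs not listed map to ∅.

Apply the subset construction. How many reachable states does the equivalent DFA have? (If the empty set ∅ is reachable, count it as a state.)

Start state of the DFA: {q0}.
{q0} --a--> {q3,q4}  [new]
{q0} --b--> {q0,q1,q3}  [new]
{q0} --c--> {q0,q1,q4,q6}  [new]
{q3,q4} --a--> {q0,q1,q2,q3,q4,q5}  [new]
{q3,q4} --b--> {q0,q1,q2,q3,q4,q5,q6}  [new]
{q3,q4} --c--> {q2,q5,q6}  [new]
{q0,q1,q3} --a--> {q0,q1,q2,q3,q4,q5,q6}  [seen]
{q0,q1,q3} --b--> {q0,q1,q2,q3,q4,q5,q6}  [seen]
{q0,q1,q3} --c--> {q0,q1,q2,q3,q4,q5,q6}  [seen]
{q0,q1,q4,q6} --a--> {q0,q1,q2,q3,q4,q5,q6}  [seen]
{q0,q1,q4,q6} --b--> {q0,q1,q2,q3,q4,q5,q6}  [seen]
{q0,q1,q4,q6} --c--> {q0,q1,q2,q3,q4,q5,q6}  [seen]
{q0,q1,q2,q3,q4,q5} --a--> {q0,q1,q2,q3,q4,q5,q6}  [seen]
{q0,q1,q2,q3,q4,q5} --b--> {q0,q1,q2,q3,q4,q5,q6}  [seen]
{q0,q1,q2,q3,q4,q5} --c--> {q0,q1,q2,q3,q4,q5,q6}  [seen]
{q0,q1,q2,q3,q4,q5,q6} --a--> {q0,q1,q2,q3,q4,q5,q6}  [seen]
{q0,q1,q2,q3,q4,q5,q6} --b--> {q0,q1,q2,q3,q4,q5,q6}  [seen]
{q0,q1,q2,q3,q4,q5,q6} --c--> {q0,q1,q2,q3,q4,q5,q6}  [seen]
{q2,q5,q6} --a--> {q0,q1,q2,q3,q5,q6}  [new]
{q2,q5,q6} --b--> {q0,q1,q3,q4,q6}  [new]
{q2,q5,q6} --c--> {q1,q3,q4,q6}  [new]
{q0,q1,q2,q3,q5,q6} --a--> {q0,q1,q2,q3,q4,q5,q6}  [seen]
{q0,q1,q2,q3,q5,q6} --b--> {q0,q1,q2,q3,q4,q5,q6}  [seen]
{q0,q1,q2,q3,q5,q6} --c--> {q0,q1,q2,q3,q4,q5,q6}  [seen]
{q0,q1,q3,q4,q6} --a--> {q0,q1,q2,q3,q4,q5,q6}  [seen]
{q0,q1,q3,q4,q6} --b--> {q0,q1,q2,q3,q4,q5,q6}  [seen]
{q0,q1,q3,q4,q6} --c--> {q0,q1,q2,q3,q4,q5,q6}  [seen]
{q1,q3,q4,q6} --a--> {q0,q1,q2,q3,q4,q5,q6}  [seen]
{q1,q3,q4,q6} --b--> {q0,q1,q2,q3,q4,q5,q6}  [seen]
{q1,q3,q4,q6} --c--> {q0,q1,q2,q3,q4,q5,q6}  [seen]
Reachable DFA states: {q0}, {q3,q4}, {q0,q1,q3}, {q0,q1,q4,q6}, {q0,q1,q2,q3,q4,q5}, {q0,q1,q2,q3,q4,q5,q6}, {q2,q5,q6}, {q0,q1,q2,q3,q5,q6}, {q0,q1,q3,q4,q6}, {q1,q3,q4,q6}.

10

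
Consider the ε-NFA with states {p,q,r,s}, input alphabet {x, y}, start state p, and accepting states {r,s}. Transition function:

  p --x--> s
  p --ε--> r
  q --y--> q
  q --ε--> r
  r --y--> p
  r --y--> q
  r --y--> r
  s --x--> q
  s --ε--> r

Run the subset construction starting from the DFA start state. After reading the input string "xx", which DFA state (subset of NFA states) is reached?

Start: {p,r}.
δ(p,x) = {s}; δ(r,x) = ∅.
Union: {s}.
ε-closure gives {r,s}.
After x: {r,s}.
δ(r,x) = ∅; δ(s,x) = {q}.
Union: {q}.
ε-closure gives {q,r}.
After x: {q,r}.

{q,r}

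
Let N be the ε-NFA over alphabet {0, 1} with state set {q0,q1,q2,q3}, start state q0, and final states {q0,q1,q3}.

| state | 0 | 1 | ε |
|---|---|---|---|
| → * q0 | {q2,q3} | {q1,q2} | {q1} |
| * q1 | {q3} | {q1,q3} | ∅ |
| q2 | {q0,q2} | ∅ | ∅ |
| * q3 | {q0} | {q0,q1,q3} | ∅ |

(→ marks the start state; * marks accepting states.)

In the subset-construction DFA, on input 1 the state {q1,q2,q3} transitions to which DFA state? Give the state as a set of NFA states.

{q0,q1,q3}

δ(q1,1) = {q1,q3}; δ(q2,1) = ∅; δ(q3,1) = {q0,q1,q3}.
Union: {q0,q1,q3}.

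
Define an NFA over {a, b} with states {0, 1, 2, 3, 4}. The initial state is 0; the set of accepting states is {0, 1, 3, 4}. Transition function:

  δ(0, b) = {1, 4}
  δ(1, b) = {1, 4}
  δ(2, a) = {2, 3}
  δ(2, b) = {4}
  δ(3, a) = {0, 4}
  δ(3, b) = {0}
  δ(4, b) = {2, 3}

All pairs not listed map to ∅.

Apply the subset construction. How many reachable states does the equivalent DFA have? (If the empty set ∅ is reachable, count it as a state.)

Start state of the DFA: {0}.
{0} --a--> ∅  [new]
{0} --b--> {1, 4}  [new]
∅ --a--> ∅  [seen]
∅ --b--> ∅  [seen]
{1, 4} --a--> ∅  [seen]
{1, 4} --b--> {1, 2, 3, 4}  [new]
{1, 2, 3, 4} --a--> {0, 2, 3, 4}  [new]
{1, 2, 3, 4} --b--> {0, 1, 2, 3, 4}  [new]
{0, 2, 3, 4} --a--> {0, 2, 3, 4}  [seen]
{0, 2, 3, 4} --b--> {0, 1, 2, 3, 4}  [seen]
{0, 1, 2, 3, 4} --a--> {0, 2, 3, 4}  [seen]
{0, 1, 2, 3, 4} --b--> {0, 1, 2, 3, 4}  [seen]
Reachable DFA states: {0}, ∅, {1, 4}, {1, 2, 3, 4}, {0, 2, 3, 4}, {0, 1, 2, 3, 4}.

6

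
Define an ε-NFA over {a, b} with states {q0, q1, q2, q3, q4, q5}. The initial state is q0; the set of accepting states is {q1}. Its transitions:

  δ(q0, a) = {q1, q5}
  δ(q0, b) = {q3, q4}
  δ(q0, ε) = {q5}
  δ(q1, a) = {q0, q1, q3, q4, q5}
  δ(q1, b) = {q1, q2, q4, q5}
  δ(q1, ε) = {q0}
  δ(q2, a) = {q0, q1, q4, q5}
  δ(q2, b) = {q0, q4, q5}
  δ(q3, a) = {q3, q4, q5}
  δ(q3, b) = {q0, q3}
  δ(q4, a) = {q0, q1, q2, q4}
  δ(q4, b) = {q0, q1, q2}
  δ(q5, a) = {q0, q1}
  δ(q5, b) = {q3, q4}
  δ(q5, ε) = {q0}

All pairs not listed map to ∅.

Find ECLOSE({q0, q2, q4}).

Begin with {q0, q2, q4}.
q0 →ε {q5}; add q5.
ε-closure = {q0, q2, q4, q5}.

{q0, q2, q4, q5}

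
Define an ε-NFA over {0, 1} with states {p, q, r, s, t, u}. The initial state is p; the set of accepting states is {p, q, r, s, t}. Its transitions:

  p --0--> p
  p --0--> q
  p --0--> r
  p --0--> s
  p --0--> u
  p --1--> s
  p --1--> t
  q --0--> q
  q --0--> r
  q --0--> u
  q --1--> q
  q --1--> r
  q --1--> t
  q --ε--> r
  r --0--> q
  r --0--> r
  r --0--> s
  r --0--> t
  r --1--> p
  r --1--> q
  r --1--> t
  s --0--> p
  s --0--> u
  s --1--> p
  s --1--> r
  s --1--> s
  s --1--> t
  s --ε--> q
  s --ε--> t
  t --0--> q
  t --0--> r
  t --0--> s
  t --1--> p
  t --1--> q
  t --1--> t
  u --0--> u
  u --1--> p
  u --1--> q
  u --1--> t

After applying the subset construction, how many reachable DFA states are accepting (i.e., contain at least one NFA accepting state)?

4

Start state of the DFA: {p} (ε-closure of the NFA start).
{p} --0--> {p, q, r, s, t, u}  [new]
{p} --1--> {q, r, s, t}  [new]
{p, q, r, s, t, u} --0--> {p, q, r, s, t, u}  [seen]
{p, q, r, s, t, u} --1--> {p, q, r, s, t}  [new]
{q, r, s, t} --0--> {p, q, r, s, t, u}  [seen]
{q, r, s, t} --1--> {p, q, r, s, t}  [seen]
{p, q, r, s, t} --0--> {p, q, r, s, t, u}  [seen]
{p, q, r, s, t} --1--> {p, q, r, s, t}  [seen]
Reachable DFA states: {p}, {p, q, r, s, t, u}, {q, r, s, t}, {p, q, r, s, t}.
Accepting DFA states (contain an NFA accepting state): {p}, {p, q, r, s, t, u}, {q, r, s, t}, {p, q, r, s, t}.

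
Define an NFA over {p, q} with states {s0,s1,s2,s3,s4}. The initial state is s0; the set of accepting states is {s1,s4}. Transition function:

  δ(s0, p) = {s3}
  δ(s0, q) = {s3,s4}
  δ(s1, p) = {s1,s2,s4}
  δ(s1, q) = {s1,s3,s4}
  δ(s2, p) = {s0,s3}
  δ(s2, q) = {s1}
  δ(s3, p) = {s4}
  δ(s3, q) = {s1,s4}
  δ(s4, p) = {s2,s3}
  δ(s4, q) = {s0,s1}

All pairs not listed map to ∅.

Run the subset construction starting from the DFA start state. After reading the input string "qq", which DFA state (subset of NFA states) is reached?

Start: {s0}.
δ(s0,q) = {s3,s4}.
Union: {s3,s4}.
After q: {s3,s4}.
δ(s3,q) = {s1,s4}; δ(s4,q) = {s0,s1}.
Union: {s0,s1,s4}.
After q: {s0,s1,s4}.

{s0,s1,s4}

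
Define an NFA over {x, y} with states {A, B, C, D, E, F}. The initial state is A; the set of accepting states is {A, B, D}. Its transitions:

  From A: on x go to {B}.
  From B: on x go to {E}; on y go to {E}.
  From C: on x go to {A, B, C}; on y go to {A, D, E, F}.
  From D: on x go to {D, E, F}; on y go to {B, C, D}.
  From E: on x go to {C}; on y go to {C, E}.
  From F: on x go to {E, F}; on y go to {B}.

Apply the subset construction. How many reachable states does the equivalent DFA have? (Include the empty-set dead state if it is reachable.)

13

Start state of the DFA: {A}.
{A} --x--> {B}  [new]
{A} --y--> ∅  [new]
{B} --x--> {E}  [new]
{B} --y--> {E}  [seen]
∅ --x--> ∅  [seen]
∅ --y--> ∅  [seen]
{E} --x--> {C}  [new]
{E} --y--> {C, E}  [new]
{C} --x--> {A, B, C}  [new]
{C} --y--> {A, D, E, F}  [new]
{C, E} --x--> {A, B, C}  [seen]
{C, E} --y--> {A, C, D, E, F}  [new]
{A, B, C} --x--> {A, B, C, E}  [new]
{A, B, C} --y--> {A, D, E, F}  [seen]
{A, D, E, F} --x--> {B, C, D, E, F}  [new]
{A, D, E, F} --y--> {B, C, D, E}  [new]
{A, C, D, E, F} --x--> {A, B, C, D, E, F}  [new]
{A, C, D, E, F} --y--> {A, B, C, D, E, F}  [seen]
{A, B, C, E} --x--> {A, B, C, E}  [seen]
{A, B, C, E} --y--> {A, C, D, E, F}  [seen]
{B, C, D, E, F} --x--> {A, B, C, D, E, F}  [seen]
{B, C, D, E, F} --y--> {A, B, C, D, E, F}  [seen]
{B, C, D, E} --x--> {A, B, C, D, E, F}  [seen]
{B, C, D, E} --y--> {A, B, C, D, E, F}  [seen]
{A, B, C, D, E, F} --x--> {A, B, C, D, E, F}  [seen]
{A, B, C, D, E, F} --y--> {A, B, C, D, E, F}  [seen]
Reachable DFA states: {A}, {B}, ∅, {E}, {C}, {C, E}, {A, B, C}, {A, D, E, F}, {A, C, D, E, F}, {A, B, C, E}, {B, C, D, E, F}, {B, C, D, E}, {A, B, C, D, E, F}.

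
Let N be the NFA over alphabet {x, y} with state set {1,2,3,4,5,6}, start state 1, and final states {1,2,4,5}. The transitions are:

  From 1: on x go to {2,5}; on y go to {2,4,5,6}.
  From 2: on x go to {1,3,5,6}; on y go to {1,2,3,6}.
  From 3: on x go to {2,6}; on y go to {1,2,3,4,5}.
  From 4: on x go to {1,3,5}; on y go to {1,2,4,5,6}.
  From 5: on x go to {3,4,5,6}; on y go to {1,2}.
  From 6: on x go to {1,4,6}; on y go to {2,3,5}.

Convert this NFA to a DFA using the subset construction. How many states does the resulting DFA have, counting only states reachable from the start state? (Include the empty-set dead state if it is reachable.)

6

Start state of the DFA: {1}.
{1} --x--> {2,5}  [new]
{1} --y--> {2,4,5,6}  [new]
{2,5} --x--> {1,3,4,5,6}  [new]
{2,5} --y--> {1,2,3,6}  [new]
{2,4,5,6} --x--> {1,3,4,5,6}  [seen]
{2,4,5,6} --y--> {1,2,3,4,5,6}  [new]
{1,3,4,5,6} --x--> {1,2,3,4,5,6}  [seen]
{1,3,4,5,6} --y--> {1,2,3,4,5,6}  [seen]
{1,2,3,6} --x--> {1,2,3,4,5,6}  [seen]
{1,2,3,6} --y--> {1,2,3,4,5,6}  [seen]
{1,2,3,4,5,6} --x--> {1,2,3,4,5,6}  [seen]
{1,2,3,4,5,6} --y--> {1,2,3,4,5,6}  [seen]
Reachable DFA states: {1}, {2,5}, {2,4,5,6}, {1,3,4,5,6}, {1,2,3,6}, {1,2,3,4,5,6}.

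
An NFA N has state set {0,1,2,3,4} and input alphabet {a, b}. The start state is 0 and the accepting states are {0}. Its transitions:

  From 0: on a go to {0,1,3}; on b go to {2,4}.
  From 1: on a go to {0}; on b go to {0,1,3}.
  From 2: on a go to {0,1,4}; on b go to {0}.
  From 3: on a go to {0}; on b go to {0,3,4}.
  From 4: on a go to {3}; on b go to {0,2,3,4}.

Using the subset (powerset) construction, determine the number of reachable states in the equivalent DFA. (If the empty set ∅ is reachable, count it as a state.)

6

Start state of the DFA: {0}.
{0} --a--> {0,1,3}  [new]
{0} --b--> {2,4}  [new]
{0,1,3} --a--> {0,1,3}  [seen]
{0,1,3} --b--> {0,1,2,3,4}  [new]
{2,4} --a--> {0,1,3,4}  [new]
{2,4} --b--> {0,2,3,4}  [new]
{0,1,2,3,4} --a--> {0,1,3,4}  [seen]
{0,1,2,3,4} --b--> {0,1,2,3,4}  [seen]
{0,1,3,4} --a--> {0,1,3}  [seen]
{0,1,3,4} --b--> {0,1,2,3,4}  [seen]
{0,2,3,4} --a--> {0,1,3,4}  [seen]
{0,2,3,4} --b--> {0,2,3,4}  [seen]
Reachable DFA states: {0}, {0,1,3}, {2,4}, {0,1,2,3,4}, {0,1,3,4}, {0,2,3,4}.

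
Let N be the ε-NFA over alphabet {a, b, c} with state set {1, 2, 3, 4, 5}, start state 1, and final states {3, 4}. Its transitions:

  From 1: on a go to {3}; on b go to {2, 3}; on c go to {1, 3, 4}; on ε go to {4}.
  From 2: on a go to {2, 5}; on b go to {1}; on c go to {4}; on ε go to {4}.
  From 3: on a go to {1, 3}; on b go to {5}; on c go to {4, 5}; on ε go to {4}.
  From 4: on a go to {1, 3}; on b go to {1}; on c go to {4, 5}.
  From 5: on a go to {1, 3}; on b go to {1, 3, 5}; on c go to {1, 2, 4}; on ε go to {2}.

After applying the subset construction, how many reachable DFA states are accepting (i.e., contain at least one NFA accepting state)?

4

Start state of the DFA: {1, 4} (ε-closure of the NFA start).
{1, 4} --a--> {1, 3, 4}  [new]
{1, 4} --b--> {1, 2, 3, 4}  [new]
{1, 4} --c--> {1, 2, 3, 4, 5}  [new]
{1, 3, 4} --a--> {1, 3, 4}  [seen]
{1, 3, 4} --b--> {1, 2, 3, 4, 5}  [seen]
{1, 3, 4} --c--> {1, 2, 3, 4, 5}  [seen]
{1, 2, 3, 4} --a--> {1, 2, 3, 4, 5}  [seen]
{1, 2, 3, 4} --b--> {1, 2, 3, 4, 5}  [seen]
{1, 2, 3, 4} --c--> {1, 2, 3, 4, 5}  [seen]
{1, 2, 3, 4, 5} --a--> {1, 2, 3, 4, 5}  [seen]
{1, 2, 3, 4, 5} --b--> {1, 2, 3, 4, 5}  [seen]
{1, 2, 3, 4, 5} --c--> {1, 2, 3, 4, 5}  [seen]
Reachable DFA states: {1, 4}, {1, 3, 4}, {1, 2, 3, 4}, {1, 2, 3, 4, 5}.
Accepting DFA states (contain an NFA accepting state): {1, 4}, {1, 3, 4}, {1, 2, 3, 4}, {1, 2, 3, 4, 5}.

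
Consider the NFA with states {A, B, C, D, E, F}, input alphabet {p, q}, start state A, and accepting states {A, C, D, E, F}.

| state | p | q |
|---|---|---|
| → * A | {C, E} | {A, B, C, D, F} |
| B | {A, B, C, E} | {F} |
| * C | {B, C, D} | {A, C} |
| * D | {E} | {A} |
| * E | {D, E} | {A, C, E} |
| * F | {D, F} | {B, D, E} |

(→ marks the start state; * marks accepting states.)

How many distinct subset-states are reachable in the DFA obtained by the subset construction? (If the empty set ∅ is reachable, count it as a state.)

9

Start state of the DFA: {A}.
{A} --p--> {C, E}  [new]
{A} --q--> {A, B, C, D, F}  [new]
{C, E} --p--> {B, C, D, E}  [new]
{C, E} --q--> {A, C, E}  [new]
{A, B, C, D, F} --p--> {A, B, C, D, E, F}  [new]
{A, B, C, D, F} --q--> {A, B, C, D, E, F}  [seen]
{B, C, D, E} --p--> {A, B, C, D, E}  [new]
{B, C, D, E} --q--> {A, C, E, F}  [new]
{A, C, E} --p--> {B, C, D, E}  [seen]
{A, C, E} --q--> {A, B, C, D, E, F}  [seen]
{A, B, C, D, E, F} --p--> {A, B, C, D, E, F}  [seen]
{A, B, C, D, E, F} --q--> {A, B, C, D, E, F}  [seen]
{A, B, C, D, E} --p--> {A, B, C, D, E}  [seen]
{A, B, C, D, E} --q--> {A, B, C, D, E, F}  [seen]
{A, C, E, F} --p--> {B, C, D, E, F}  [new]
{A, C, E, F} --q--> {A, B, C, D, E, F}  [seen]
{B, C, D, E, F} --p--> {A, B, C, D, E, F}  [seen]
{B, C, D, E, F} --q--> {A, B, C, D, E, F}  [seen]
Reachable DFA states: {A}, {C, E}, {A, B, C, D, F}, {B, C, D, E}, {A, C, E}, {A, B, C, D, E, F}, {A, B, C, D, E}, {A, C, E, F}, {B, C, D, E, F}.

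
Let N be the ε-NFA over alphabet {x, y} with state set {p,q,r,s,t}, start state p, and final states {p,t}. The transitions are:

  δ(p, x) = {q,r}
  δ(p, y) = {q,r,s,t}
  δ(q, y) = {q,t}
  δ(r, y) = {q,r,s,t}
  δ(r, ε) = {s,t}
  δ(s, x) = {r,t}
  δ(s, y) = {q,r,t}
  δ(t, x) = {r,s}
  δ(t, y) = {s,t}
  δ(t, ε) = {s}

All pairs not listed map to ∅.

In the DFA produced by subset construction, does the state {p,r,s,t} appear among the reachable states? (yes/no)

Start state of the DFA: {p} (ε-closure of the NFA start).
{p} --x--> {q,r,s,t}  [new]
{p} --y--> {q,r,s,t}  [seen]
{q,r,s,t} --x--> {r,s,t}  [new]
{q,r,s,t} --y--> {q,r,s,t}  [seen]
{r,s,t} --x--> {r,s,t}  [seen]
{r,s,t} --y--> {q,r,s,t}  [seen]
Reachable DFA states: {p}, {q,r,s,t}, {r,s,t}.
{p,r,s,t} is not among them.

no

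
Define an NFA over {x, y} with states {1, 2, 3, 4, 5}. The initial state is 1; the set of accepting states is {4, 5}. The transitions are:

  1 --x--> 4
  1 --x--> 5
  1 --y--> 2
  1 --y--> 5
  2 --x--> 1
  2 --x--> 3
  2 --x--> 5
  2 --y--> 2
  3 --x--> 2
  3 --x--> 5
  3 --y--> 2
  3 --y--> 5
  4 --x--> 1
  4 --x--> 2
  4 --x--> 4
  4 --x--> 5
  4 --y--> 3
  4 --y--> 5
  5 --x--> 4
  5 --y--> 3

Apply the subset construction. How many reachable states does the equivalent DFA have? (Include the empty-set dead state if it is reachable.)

11

Start state of the DFA: {1}.
{1} --x--> {4, 5}  [new]
{1} --y--> {2, 5}  [new]
{4, 5} --x--> {1, 2, 4, 5}  [new]
{4, 5} --y--> {3, 5}  [new]
{2, 5} --x--> {1, 3, 4, 5}  [new]
{2, 5} --y--> {2, 3}  [new]
{1, 2, 4, 5} --x--> {1, 2, 3, 4, 5}  [new]
{1, 2, 4, 5} --y--> {2, 3, 5}  [new]
{3, 5} --x--> {2, 4, 5}  [new]
{3, 5} --y--> {2, 3, 5}  [seen]
{1, 3, 4, 5} --x--> {1, 2, 4, 5}  [seen]
{1, 3, 4, 5} --y--> {2, 3, 5}  [seen]
{2, 3} --x--> {1, 2, 3, 5}  [new]
{2, 3} --y--> {2, 5}  [seen]
{1, 2, 3, 4, 5} --x--> {1, 2, 3, 4, 5}  [seen]
{1, 2, 3, 4, 5} --y--> {2, 3, 5}  [seen]
{2, 3, 5} --x--> {1, 2, 3, 4, 5}  [seen]
{2, 3, 5} --y--> {2, 3, 5}  [seen]
{2, 4, 5} --x--> {1, 2, 3, 4, 5}  [seen]
{2, 4, 5} --y--> {2, 3, 5}  [seen]
{1, 2, 3, 5} --x--> {1, 2, 3, 4, 5}  [seen]
{1, 2, 3, 5} --y--> {2, 3, 5}  [seen]
Reachable DFA states: {1}, {4, 5}, {2, 5}, {1, 2, 4, 5}, {3, 5}, {1, 3, 4, 5}, {2, 3}, {1, 2, 3, 4, 5}, {2, 3, 5}, {2, 4, 5}, {1, 2, 3, 5}.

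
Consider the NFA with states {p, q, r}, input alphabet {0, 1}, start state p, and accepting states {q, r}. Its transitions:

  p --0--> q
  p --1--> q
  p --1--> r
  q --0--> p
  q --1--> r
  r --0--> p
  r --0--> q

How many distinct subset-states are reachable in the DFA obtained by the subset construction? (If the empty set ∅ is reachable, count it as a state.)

6

Start state of the DFA: {p}.
{p} --0--> {q}  [new]
{p} --1--> {q, r}  [new]
{q} --0--> {p}  [seen]
{q} --1--> {r}  [new]
{q, r} --0--> {p, q}  [new]
{q, r} --1--> {r}  [seen]
{r} --0--> {p, q}  [seen]
{r} --1--> ∅  [new]
{p, q} --0--> {p, q}  [seen]
{p, q} --1--> {q, r}  [seen]
∅ --0--> ∅  [seen]
∅ --1--> ∅  [seen]
Reachable DFA states: {p}, {q}, {q, r}, {r}, {p, q}, ∅.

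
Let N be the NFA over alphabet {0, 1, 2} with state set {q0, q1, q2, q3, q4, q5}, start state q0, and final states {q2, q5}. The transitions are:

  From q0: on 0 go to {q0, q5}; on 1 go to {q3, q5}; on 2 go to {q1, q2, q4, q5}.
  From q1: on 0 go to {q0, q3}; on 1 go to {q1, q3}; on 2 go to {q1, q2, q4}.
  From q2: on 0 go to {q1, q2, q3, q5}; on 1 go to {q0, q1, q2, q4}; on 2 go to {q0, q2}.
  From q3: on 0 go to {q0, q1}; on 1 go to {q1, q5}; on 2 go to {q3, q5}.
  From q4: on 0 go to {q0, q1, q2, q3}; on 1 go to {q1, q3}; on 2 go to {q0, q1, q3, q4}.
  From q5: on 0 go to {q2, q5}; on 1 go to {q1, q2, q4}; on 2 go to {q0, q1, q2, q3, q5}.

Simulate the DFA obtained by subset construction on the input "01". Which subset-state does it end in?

Start: {q0}.
δ(q0,0) = {q0, q5}.
Union: {q0, q5}.
After 0: {q0, q5}.
δ(q0,1) = {q3, q5}; δ(q5,1) = {q1, q2, q4}.
Union: {q1, q2, q3, q4, q5}.
After 1: {q1, q2, q3, q4, q5}.

{q1, q2, q3, q4, q5}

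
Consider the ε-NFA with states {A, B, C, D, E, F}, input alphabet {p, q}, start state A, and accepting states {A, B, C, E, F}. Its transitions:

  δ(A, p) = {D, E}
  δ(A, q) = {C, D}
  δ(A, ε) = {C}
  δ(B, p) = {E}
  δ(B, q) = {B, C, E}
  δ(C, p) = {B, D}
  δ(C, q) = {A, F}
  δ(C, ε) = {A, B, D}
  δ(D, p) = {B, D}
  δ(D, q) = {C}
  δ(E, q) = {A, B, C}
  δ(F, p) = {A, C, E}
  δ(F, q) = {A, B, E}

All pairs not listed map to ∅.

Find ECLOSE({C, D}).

{A, B, C, D}

Begin with {C, D}.
C →ε {A, B, D}; add A, B.
ε-closure = {A, B, C, D}.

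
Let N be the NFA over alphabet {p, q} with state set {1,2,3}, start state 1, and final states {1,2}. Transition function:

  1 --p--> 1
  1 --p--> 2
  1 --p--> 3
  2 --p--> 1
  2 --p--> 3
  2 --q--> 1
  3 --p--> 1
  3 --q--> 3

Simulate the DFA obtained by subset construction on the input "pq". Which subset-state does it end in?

Start: {1}.
δ(1,p) = {1,2,3}.
Union: {1,2,3}.
After p: {1,2,3}.
δ(1,q) = ∅; δ(2,q) = {1}; δ(3,q) = {3}.
Union: {1,3}.
After q: {1,3}.

{1,3}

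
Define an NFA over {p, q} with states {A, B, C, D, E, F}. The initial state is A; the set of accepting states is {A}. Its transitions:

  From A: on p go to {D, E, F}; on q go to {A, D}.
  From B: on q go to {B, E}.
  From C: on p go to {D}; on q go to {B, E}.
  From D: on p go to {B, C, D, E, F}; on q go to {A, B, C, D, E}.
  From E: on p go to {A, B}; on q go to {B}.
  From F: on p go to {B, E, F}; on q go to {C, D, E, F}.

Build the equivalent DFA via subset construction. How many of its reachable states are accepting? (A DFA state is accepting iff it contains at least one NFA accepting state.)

Start state of the DFA: {A}.
{A} --p--> {D, E, F}  [new]
{A} --q--> {A, D}  [new]
{D, E, F} --p--> {A, B, C, D, E, F}  [new]
{D, E, F} --q--> {A, B, C, D, E, F}  [seen]
{A, D} --p--> {B, C, D, E, F}  [new]
{A, D} --q--> {A, B, C, D, E}  [new]
{A, B, C, D, E, F} --p--> {A, B, C, D, E, F}  [seen]
{A, B, C, D, E, F} --q--> {A, B, C, D, E, F}  [seen]
{B, C, D, E, F} --p--> {A, B, C, D, E, F}  [seen]
{B, C, D, E, F} --q--> {A, B, C, D, E, F}  [seen]
{A, B, C, D, E} --p--> {A, B, C, D, E, F}  [seen]
{A, B, C, D, E} --q--> {A, B, C, D, E}  [seen]
Reachable DFA states: {A}, {D, E, F}, {A, D}, {A, B, C, D, E, F}, {B, C, D, E, F}, {A, B, C, D, E}.
Accepting DFA states (contain an NFA accepting state): {A}, {A, D}, {A, B, C, D, E, F}, {A, B, C, D, E}.

4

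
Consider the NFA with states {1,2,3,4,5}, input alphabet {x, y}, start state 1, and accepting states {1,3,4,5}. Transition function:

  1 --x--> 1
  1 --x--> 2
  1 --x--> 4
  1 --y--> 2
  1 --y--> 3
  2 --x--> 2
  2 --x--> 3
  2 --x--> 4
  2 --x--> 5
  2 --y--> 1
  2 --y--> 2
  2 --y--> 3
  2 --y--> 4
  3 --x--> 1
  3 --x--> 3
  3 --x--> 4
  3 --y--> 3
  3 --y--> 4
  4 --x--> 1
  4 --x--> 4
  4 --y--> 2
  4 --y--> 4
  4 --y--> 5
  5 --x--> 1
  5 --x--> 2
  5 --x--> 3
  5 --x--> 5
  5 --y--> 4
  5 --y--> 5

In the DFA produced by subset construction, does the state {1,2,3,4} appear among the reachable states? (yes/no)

Start state of the DFA: {1}.
{1} --x--> {1,2,4}  [new]
{1} --y--> {2,3}  [new]
{1,2,4} --x--> {1,2,3,4,5}  [new]
{1,2,4} --y--> {1,2,3,4,5}  [seen]
{2,3} --x--> {1,2,3,4,5}  [seen]
{2,3} --y--> {1,2,3,4}  [new]
{1,2,3,4,5} --x--> {1,2,3,4,5}  [seen]
{1,2,3,4,5} --y--> {1,2,3,4,5}  [seen]
{1,2,3,4} --x--> {1,2,3,4,5}  [seen]
{1,2,3,4} --y--> {1,2,3,4,5}  [seen]
Reachable DFA states: {1}, {1,2,4}, {2,3}, {1,2,3,4,5}, {1,2,3,4}.
{1,2,3,4} is among them.

yes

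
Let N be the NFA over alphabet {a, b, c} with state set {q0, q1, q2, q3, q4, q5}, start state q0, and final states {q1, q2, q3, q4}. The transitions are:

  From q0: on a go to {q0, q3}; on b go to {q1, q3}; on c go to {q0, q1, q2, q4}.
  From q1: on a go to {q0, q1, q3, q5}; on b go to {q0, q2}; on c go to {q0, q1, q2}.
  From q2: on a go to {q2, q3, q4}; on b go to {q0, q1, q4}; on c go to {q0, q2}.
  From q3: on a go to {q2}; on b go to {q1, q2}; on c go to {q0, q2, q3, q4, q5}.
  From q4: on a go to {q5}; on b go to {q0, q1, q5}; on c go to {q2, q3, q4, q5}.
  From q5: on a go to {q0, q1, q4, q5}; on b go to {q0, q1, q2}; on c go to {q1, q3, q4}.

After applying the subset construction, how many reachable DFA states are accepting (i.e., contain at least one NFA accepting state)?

11

Start state of the DFA: {q0}.
{q0} --a--> {q0, q3}  [new]
{q0} --b--> {q1, q3}  [new]
{q0} --c--> {q0, q1, q2, q4}  [new]
{q0, q3} --a--> {q0, q2, q3}  [new]
{q0, q3} --b--> {q1, q2, q3}  [new]
{q0, q3} --c--> {q0, q1, q2, q3, q4, q5}  [new]
{q1, q3} --a--> {q0, q1, q2, q3, q5}  [new]
{q1, q3} --b--> {q0, q1, q2}  [new]
{q1, q3} --c--> {q0, q1, q2, q3, q4, q5}  [seen]
{q0, q1, q2, q4} --a--> {q0, q1, q2, q3, q4, q5}  [seen]
{q0, q1, q2, q4} --b--> {q0, q1, q2, q3, q4, q5}  [seen]
{q0, q1, q2, q4} --c--> {q0, q1, q2, q3, q4, q5}  [seen]
{q0, q2, q3} --a--> {q0, q2, q3, q4}  [new]
{q0, q2, q3} --b--> {q0, q1, q2, q3, q4}  [new]
{q0, q2, q3} --c--> {q0, q1, q2, q3, q4, q5}  [seen]
{q1, q2, q3} --a--> {q0, q1, q2, q3, q4, q5}  [seen]
{q1, q2, q3} --b--> {q0, q1, q2, q4}  [seen]
{q1, q2, q3} --c--> {q0, q1, q2, q3, q4, q5}  [seen]
{q0, q1, q2, q3, q4, q5} --a--> {q0, q1, q2, q3, q4, q5}  [seen]
{q0, q1, q2, q3, q4, q5} --b--> {q0, q1, q2, q3, q4, q5}  [seen]
{q0, q1, q2, q3, q4, q5} --c--> {q0, q1, q2, q3, q4, q5}  [seen]
{q0, q1, q2, q3, q5} --a--> {q0, q1, q2, q3, q4, q5}  [seen]
{q0, q1, q2, q3, q5} --b--> {q0, q1, q2, q3, q4}  [seen]
{q0, q1, q2, q3, q5} --c--> {q0, q1, q2, q3, q4, q5}  [seen]
{q0, q1, q2} --a--> {q0, q1, q2, q3, q4, q5}  [seen]
{q0, q1, q2} --b--> {q0, q1, q2, q3, q4}  [seen]
{q0, q1, q2} --c--> {q0, q1, q2, q4}  [seen]
{q0, q2, q3, q4} --a--> {q0, q2, q3, q4, q5}  [new]
{q0, q2, q3, q4} --b--> {q0, q1, q2, q3, q4, q5}  [seen]
{q0, q2, q3, q4} --c--> {q0, q1, q2, q3, q4, q5}  [seen]
{q0, q1, q2, q3, q4} --a--> {q0, q1, q2, q3, q4, q5}  [seen]
{q0, q1, q2, q3, q4} --b--> {q0, q1, q2, q3, q4, q5}  [seen]
{q0, q1, q2, q3, q4} --c--> {q0, q1, q2, q3, q4, q5}  [seen]
{q0, q2, q3, q4, q5} --a--> {q0, q1, q2, q3, q4, q5}  [seen]
{q0, q2, q3, q4, q5} --b--> {q0, q1, q2, q3, q4, q5}  [seen]
{q0, q2, q3, q4, q5} --c--> {q0, q1, q2, q3, q4, q5}  [seen]
Reachable DFA states: {q0}, {q0, q3}, {q1, q3}, {q0, q1, q2, q4}, {q0, q2, q3}, {q1, q2, q3}, {q0, q1, q2, q3, q4, q5}, {q0, q1, q2, q3, q5}, {q0, q1, q2}, {q0, q2, q3, q4}, {q0, q1, q2, q3, q4}, {q0, q2, q3, q4, q5}.
Accepting DFA states (contain an NFA accepting state): {q0, q3}, {q1, q3}, {q0, q1, q2, q4}, {q0, q2, q3}, {q1, q2, q3}, {q0, q1, q2, q3, q4, q5}, {q0, q1, q2, q3, q5}, {q0, q1, q2}, {q0, q2, q3, q4}, {q0, q1, q2, q3, q4}, {q0, q2, q3, q4, q5}.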